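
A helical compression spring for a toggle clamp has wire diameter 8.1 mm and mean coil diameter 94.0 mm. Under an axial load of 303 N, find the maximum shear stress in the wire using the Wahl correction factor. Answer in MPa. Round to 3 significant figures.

Spring index C = D/d = 94.0/8.1 = 11.6049
K_W = (4C−1)/(4C−4) + 0.615/C = 45.420/42.420 + 0.0530 = 1.1237
τ₀ = 8FD/(πd³) = 8·303·94.0/(π·8.1³) = 227856/1669.6 = 136.48 MPa
τ_max = K·τ₀ = 1.1237 × 136.48 = 153.36 MPa

153 MPa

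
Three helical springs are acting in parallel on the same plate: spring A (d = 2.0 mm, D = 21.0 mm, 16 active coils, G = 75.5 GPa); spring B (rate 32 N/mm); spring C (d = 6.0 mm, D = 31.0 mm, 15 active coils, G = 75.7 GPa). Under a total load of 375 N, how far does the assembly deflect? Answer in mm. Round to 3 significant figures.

6.20 mm

k_A = Gd⁴/(8D³N_a) = (75.5×10³)(2.0⁴)/(8·21.0³·16) = 1.0191 N/mm
k_C = Gd⁴/(8D³N_a) = (75.7×10³)(6.0⁴)/(8·31.0³·15) = 27.443 N/mm
Parallel: k_eq = 1.0191 + 32 + 27.443 = 60.462 N/mm
δ = F/k_eq = 375/60.462 = 6.2022 mm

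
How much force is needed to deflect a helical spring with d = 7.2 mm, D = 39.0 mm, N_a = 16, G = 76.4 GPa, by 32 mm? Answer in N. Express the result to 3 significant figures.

k = Gd⁴/(8D³N_a) = (76.4×10³)(7.2⁴)/(8·39.0³·16) = 27.041 N/mm
F = k·δ = 27.041 × 32 = 865.31 N

865 N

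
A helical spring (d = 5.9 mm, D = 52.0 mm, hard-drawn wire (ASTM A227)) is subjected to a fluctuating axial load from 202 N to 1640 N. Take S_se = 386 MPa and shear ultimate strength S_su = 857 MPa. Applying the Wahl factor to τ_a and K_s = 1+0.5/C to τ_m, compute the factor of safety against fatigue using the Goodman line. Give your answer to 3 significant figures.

C = D/d = 52.0/5.9 = 8.8136; K_W = (4C−1)/(4C−4)+0.615/C = 1.1658; K_s = 1+0.5/C = 1.0567
F_a = (F_max−F_min)/2 = 719 N; F_m = (F_max+F_min)/2 = 921 N
τ_a = K_W·8F_aD/(πd³) = 1.1658 × 463.57 = 540.42 MPa
τ_m = K_s·8F_mD/(πd³) = 1.0567 × 593.81 = 627.5 MPa
Goodman: 1/n_f = τ_a/S_se + τ_m/S_su = 540.42/386 + 627.5/857 = 1.40004 + 0.73220 = 2.1322
n_f = 1/2.1322 = 0.469

0.469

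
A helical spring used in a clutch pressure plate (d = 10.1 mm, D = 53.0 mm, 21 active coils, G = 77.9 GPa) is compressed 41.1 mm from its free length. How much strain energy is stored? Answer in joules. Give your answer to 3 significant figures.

k = Gd⁴/(8D³N_a) = (77.9×10³)(10.1⁴)/(8·53.0³·21) = 32.411 N/mm
U = ½kδ² = 0.5 × 32.411 × 41.1² = 27374 N·mm = 27.374 J

27.4 J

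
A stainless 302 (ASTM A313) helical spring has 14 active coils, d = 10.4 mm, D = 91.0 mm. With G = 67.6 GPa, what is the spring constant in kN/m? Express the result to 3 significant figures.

k = Gd⁴/(8D³N_a) = (67.6×10³ × 10.4⁴) / (8 × 91.0³ × 14)
  = 7.90824e+08 / 8.44e+07 = 9.37 N/mm

9.37 kN/m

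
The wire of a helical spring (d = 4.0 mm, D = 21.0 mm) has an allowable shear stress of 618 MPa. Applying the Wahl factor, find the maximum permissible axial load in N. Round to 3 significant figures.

C = D/d = 21.0/4.0 = 5.2500
K_W = (4C−1)/(4C−4) + 0.615/C = 20.000/17.000 + 0.1171 = 1.2936
τ_max = K·8FD/(πd³) → F_max = τ_allow·πd³/(8DK)
F_max = 618·π·4.0³/(8·21.0·1.2936) = 1.2426e+05/217.33 = 571.75 N

572 N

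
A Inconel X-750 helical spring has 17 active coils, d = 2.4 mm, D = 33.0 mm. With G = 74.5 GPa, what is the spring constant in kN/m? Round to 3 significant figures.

0.506 kN/m

k = Gd⁴/(8D³N_a) = (74.5×10³ × 2.4⁴) / (8 × 33.0³ × 17)
  = 2.47173e+06 / 4.88743e+06 = 0.50573 N/mm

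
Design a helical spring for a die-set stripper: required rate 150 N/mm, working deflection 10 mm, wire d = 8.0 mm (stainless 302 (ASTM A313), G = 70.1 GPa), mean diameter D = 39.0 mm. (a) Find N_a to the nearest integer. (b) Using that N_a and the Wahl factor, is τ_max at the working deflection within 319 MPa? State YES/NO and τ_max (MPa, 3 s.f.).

N_a = Gd⁴/(8D³k) = (70.1×10³)(8.0⁴)/(8·39.0³·150) = 4.034 → N_a = 4
Actual rate k = Gd⁴/(8D³·4) = 151.26 N/mm
Working load F = kδ = 151.26·10 = 1512.6 N
C = 39.0/8.0 = 4.8750; K_W = (4C−1)/(4C−4)+0.615/C = 1.3197
τ_max = K_W·8FD/(πd³) = 1.3197·293.41 = 387.21 MPa
τ_max > 319 MPa → exceeds allowable

(a) 4 coils; (b) NO, τ_max = 387 MPa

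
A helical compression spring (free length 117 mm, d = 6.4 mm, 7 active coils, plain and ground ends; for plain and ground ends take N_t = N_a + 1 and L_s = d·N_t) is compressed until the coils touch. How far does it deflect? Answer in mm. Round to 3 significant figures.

65.8 mm

N_t = 8; L_s = 6.4·8 = 51.2 mm
δ_solid = L₀ − L_s = 117 − 51.2 = 65.8 mm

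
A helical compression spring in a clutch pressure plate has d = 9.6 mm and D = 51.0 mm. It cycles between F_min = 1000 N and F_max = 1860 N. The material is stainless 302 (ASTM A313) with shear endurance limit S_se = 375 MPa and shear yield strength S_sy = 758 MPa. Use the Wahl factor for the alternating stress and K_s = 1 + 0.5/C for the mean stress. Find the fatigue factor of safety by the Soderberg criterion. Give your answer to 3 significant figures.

C = D/d = 51.0/9.6 = 5.3125; K_W = (4C−1)/(4C−4)+0.615/C = 1.2897; K_s = 1+0.5/C = 1.0941
F_a = (F_max−F_min)/2 = 430 N; F_m = (F_max+F_min)/2 = 1430 N
τ_a = K_W·8F_aD/(πd³) = 1.2897 × 63.12 = 81.404 MPa
τ_m = K_s·8F_mD/(πd³) = 1.0941 × 209.91 = 229.67 MPa
Soderberg: 1/n_f = τ_a/S_se + τ_m/S_sy = 81.404/375 + 229.67/758 = 0.21708 + 0.30299 = 0.52007
n_f = 1/0.52007 = 1.923

1.92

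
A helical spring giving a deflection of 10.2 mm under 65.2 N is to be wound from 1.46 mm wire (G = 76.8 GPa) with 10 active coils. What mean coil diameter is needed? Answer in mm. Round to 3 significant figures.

Required rate k = F/δ = 65.2/10.2 = 6.3922 N/mm
D = (Gd⁴/(8N_a·k))^(1/3) = (76.8×10³·1.46⁴/(8·10·6.3922))^(1/3)
  = (682.394)^(1/3) = 8.8040 mm

8.80 mm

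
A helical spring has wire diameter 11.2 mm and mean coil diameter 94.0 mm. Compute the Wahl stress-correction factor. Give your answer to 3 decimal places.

C = D/d = 94.0/11.2 = 8.3929
K_W = (4C−1)/(4C−4) + 0.615/C = 32.571/29.571 + 0.0733 = 1.1747

1.175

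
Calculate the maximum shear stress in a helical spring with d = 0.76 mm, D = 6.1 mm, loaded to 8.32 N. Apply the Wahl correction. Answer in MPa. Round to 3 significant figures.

348 MPa

Spring index C = D/d = 6.1/0.76 = 8.0263
K_W = (4C−1)/(4C−4) + 0.615/C = 31.105/28.105 + 0.0766 = 1.1834
τ₀ = 8FD/(πd³) = 8·8.32·6.1/(π·0.76³) = 406.016/1.3791 = 294.41 MPa
τ_max = K·τ₀ = 1.1834 × 294.41 = 348.39 MPa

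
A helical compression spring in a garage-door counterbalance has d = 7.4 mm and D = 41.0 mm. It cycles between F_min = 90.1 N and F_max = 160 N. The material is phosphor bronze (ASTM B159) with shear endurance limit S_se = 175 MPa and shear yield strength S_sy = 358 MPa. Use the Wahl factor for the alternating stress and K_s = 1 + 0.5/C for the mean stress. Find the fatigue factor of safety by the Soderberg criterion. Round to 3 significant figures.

C = D/d = 41.0/7.4 = 5.5405; K_W = (4C−1)/(4C−4)+0.615/C = 1.2762; K_s = 1+0.5/C = 1.0902
F_a = (F_max−F_min)/2 = 34.95 N; F_m = (F_max+F_min)/2 = 125.05 N
τ_a = K_W·8F_aD/(πd³) = 1.2762 × 9.0048 = 11.492 MPa
τ_m = K_s·8F_mD/(πd³) = 1.0902 × 32.219 = 35.127 MPa
Soderberg: 1/n_f = τ_a/S_se + τ_m/S_sy = 11.492/175 + 35.127/358 = 0.06567 + 0.09812 = 0.16379
n_f = 1/0.16379 = 6.106

6.11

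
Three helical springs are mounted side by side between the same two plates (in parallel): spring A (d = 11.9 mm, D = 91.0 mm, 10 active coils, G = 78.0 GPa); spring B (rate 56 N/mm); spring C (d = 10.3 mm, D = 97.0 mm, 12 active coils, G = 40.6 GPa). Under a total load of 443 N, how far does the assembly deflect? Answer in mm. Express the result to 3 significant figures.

5.08 mm

k_A = Gd⁴/(8D³N_a) = (78.0×10³)(11.9⁴)/(8·91.0³·10) = 25.946 N/mm
k_C = Gd⁴/(8D³N_a) = (40.6×10³)(10.3⁴)/(8·97.0³·12) = 5.2154 N/mm
Parallel: k_eq = 25.946 + 56 + 5.2154 = 87.161 N/mm
δ = F/k_eq = 443/87.161 = 5.0825 mm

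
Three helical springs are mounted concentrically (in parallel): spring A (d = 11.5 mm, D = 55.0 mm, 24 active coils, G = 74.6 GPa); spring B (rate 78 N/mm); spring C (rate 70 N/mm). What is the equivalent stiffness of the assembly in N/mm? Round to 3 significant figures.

189 N/mm

k_A = Gd⁴/(8D³N_a) = (74.6×10³)(11.5⁴)/(8·55.0³·24) = 40.845 N/mm
Parallel: k_eq = 40.845 + 78 + 70 = 188.85 N/mm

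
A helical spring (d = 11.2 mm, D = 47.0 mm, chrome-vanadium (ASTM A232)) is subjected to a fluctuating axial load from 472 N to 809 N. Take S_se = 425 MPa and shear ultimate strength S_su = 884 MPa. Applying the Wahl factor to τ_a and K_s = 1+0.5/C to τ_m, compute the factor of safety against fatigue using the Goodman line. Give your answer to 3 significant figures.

C = D/d = 47.0/11.2 = 4.1964; K_W = (4C−1)/(4C−4)+0.615/C = 1.3812; K_s = 1+0.5/C = 1.1191
F_a = (F_max−F_min)/2 = 168.5 N; F_m = (F_max+F_min)/2 = 640.5 N
τ_a = K_W·8F_aD/(πd³) = 1.3812 × 14.354 = 19.826 MPa
τ_m = K_s·8F_mD/(πd³) = 1.1191 × 54.564 = 61.065 MPa
Goodman: 1/n_f = τ_a/S_se + τ_m/S_su = 19.826/425 + 61.065/884 = 0.04665 + 0.06908 = 0.11573
n_f = 1/0.11573 = 8.641

8.64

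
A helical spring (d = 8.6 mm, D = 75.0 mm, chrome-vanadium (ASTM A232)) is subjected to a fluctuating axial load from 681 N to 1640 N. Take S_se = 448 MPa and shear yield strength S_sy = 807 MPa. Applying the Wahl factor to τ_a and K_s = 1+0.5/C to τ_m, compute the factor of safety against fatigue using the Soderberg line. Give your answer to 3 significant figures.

1.20

C = D/d = 75.0/8.6 = 8.7209; K_W = (4C−1)/(4C−4)+0.615/C = 1.1677; K_s = 1+0.5/C = 1.0573
F_a = (F_max−F_min)/2 = 479.5 N; F_m = (F_max+F_min)/2 = 1160.5 N
τ_a = K_W·8F_aD/(πd³) = 1.1677 × 143.98 = 168.12 MPa
τ_m = K_s·8F_mD/(πd³) = 1.0573 × 348.46 = 368.44 MPa
Soderberg: 1/n_f = τ_a/S_se + τ_m/S_sy = 168.12/448 + 368.44/807 = 0.37526 + 0.45655 = 0.83181
n_f = 1/0.83181 = 1.202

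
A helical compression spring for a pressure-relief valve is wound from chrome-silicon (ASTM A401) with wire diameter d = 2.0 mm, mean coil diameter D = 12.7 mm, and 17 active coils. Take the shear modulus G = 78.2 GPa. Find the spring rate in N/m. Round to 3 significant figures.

4490 N/m

k = Gd⁴/(8D³N_a) = (78.2×10³ × 2.0⁴) / (8 × 12.7³ × 17)
  = 1.2512e+06 / 278580 = 4.4913 N/mm = 4491.3 N/m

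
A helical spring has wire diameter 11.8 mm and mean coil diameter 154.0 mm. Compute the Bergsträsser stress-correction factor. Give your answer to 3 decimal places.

1.102

C = D/d = 154.0/11.8 = 13.0508
K_B = (4C+2)/(4C−3) = 54.203/49.203 = 1.1016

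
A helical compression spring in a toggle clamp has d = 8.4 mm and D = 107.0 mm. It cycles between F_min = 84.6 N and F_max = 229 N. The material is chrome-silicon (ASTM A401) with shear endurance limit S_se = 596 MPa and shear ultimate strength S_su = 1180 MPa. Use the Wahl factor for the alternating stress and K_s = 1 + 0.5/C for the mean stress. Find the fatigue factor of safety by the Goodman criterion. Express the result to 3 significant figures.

C = D/d = 107.0/8.4 = 12.7381; K_W = (4C−1)/(4C−4)+0.615/C = 1.1122; K_s = 1+0.5/C = 1.0393
F_a = (F_max−F_min)/2 = 72.2 N; F_m = (F_max+F_min)/2 = 156.8 N
τ_a = K_W·8F_aD/(πd³) = 1.1122 × 33.191 = 36.914 MPa
τ_m = K_s·8F_mD/(πd³) = 1.0393 × 72.083 = 74.912 MPa
Goodman: 1/n_f = τ_a/S_se + τ_m/S_su = 36.914/596 + 74.912/1180 = 0.06194 + 0.06348 = 0.12542
n_f = 1/0.12542 = 7.973

7.97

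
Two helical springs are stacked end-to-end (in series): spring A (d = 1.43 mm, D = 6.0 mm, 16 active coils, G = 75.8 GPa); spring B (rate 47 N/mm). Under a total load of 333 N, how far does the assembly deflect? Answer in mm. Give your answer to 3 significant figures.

36.1 mm

k_A = Gd⁴/(8D³N_a) = (75.8×10³)(1.43⁴)/(8·6.0³·16) = 11.464 N/mm
Series: 1/k_eq = 1/11.464 + 1/47 = 0.1085; k_eq = 9.2163 N/mm
δ = F/k_eq = 333/9.2163 = 36.132 mm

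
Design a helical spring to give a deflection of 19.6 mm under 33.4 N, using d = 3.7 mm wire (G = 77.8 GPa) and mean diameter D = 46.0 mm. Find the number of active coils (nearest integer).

11

Required rate k = F/δ = 33.4/19.6 = 1.7041 N/mm
N_a = Gd⁴/(8D³k) = (77.8×10³ × 3.7⁴)/(8 × 46.0³ × 1.7041)
    = 1.4581e+07 / 1.32695e+06 = 10.99 → 11 coils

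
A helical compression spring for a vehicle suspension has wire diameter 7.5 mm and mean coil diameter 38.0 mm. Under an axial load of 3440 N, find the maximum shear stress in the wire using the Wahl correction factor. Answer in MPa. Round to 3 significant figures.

Spring index C = D/d = 38.0/7.5 = 5.0667
K_W = (4C−1)/(4C−4) + 0.615/C = 19.267/16.267 + 0.1214 = 1.3058
τ₀ = 8FD/(πd³) = 8·3440·38.0/(π·7.5³) = 1.04576e+06/1325.4 = 789.04 MPa
τ_max = K·τ₀ = 1.3058 × 789.04 = 1030.3 MPa

1030 MPa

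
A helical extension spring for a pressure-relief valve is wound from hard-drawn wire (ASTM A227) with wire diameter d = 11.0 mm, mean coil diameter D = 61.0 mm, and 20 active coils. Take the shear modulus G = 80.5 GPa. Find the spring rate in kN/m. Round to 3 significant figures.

32.5 kN/m

k = Gd⁴/(8D³N_a) = (80.5×10³ × 11.0⁴) / (8 × 61.0³ × 20)
  = 1.1786e+09 / 3.6317e+07 = 32.453 N/mm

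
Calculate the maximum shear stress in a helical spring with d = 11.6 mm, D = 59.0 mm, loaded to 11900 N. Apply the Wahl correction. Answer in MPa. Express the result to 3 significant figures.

Spring index C = D/d = 59.0/11.6 = 5.0862
K_W = (4C−1)/(4C−4) + 0.615/C = 19.345/16.345 + 0.1209 = 1.3045
τ₀ = 8FD/(πd³) = 8·11900·59.0/(π·11.6³) = 5.6168e+06/4903.7 = 1145.4 MPa
τ_max = K·τ₀ = 1.3045 × 1145.4 = 1494.2 MPa

1490 MPa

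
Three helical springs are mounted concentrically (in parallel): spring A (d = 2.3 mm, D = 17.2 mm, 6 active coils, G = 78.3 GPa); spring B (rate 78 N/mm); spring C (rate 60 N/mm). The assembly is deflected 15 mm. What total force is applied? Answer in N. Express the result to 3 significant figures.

2200 N

k_A = Gd⁴/(8D³N_a) = (78.3×10³)(2.3⁴)/(8·17.2³·6) = 8.9711 N/mm
Parallel: k_eq = 8.9711 + 78 + 60 = 146.97 N/mm
F = k_eq·δ = 146.97·15 = 2204.6 N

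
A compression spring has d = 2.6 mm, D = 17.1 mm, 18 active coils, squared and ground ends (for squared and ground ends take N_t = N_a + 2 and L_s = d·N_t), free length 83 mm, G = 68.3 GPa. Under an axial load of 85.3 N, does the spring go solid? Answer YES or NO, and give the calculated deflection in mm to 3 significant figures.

NO, δ = 19.7 mm

k = Gd⁴/(8D³N_a) = (68.3×10³)(2.6⁴)/(8·17.1³·18) = 4.3347 N/mm
N_t = 20; L_s = 2.6·20 = 52 mm; δ_solid = L₀ − L_s = 83 − 52 = 31 mm
δ = F/k = 85.3/4.3347 = 19.678 mm
δ < δ_solid → spring does not go solid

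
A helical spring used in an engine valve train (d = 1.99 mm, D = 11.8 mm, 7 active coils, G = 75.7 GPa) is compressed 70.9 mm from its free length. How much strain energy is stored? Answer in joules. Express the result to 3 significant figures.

k = Gd⁴/(8D³N_a) = (75.7×10³)(1.99⁴)/(8·11.8³·7) = 12.903 N/mm
U = ½kδ² = 0.5 × 12.903 × 70.9² = 32429 N·mm = 32.429 J

32.4 J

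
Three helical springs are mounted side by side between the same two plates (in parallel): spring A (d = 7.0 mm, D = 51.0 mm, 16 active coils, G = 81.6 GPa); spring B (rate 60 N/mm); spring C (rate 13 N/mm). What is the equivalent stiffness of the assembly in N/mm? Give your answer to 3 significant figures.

84.5 N/mm

k_A = Gd⁴/(8D³N_a) = (81.6×10³)(7.0⁴)/(8·51.0³·16) = 11.539 N/mm
Parallel: k_eq = 11.539 + 60 + 13 = 84.539 N/mm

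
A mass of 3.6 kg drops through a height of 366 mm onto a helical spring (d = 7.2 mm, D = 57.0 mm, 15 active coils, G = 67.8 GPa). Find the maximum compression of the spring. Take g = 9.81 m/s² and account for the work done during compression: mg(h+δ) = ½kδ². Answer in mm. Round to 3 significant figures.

k = Gd⁴/(8D³N_a) = (67.8×10³)(7.2⁴)/(8·57.0³·15) = 8.1989 N/mm
W = mg = 3.6 × 9.81 = 35.316 N
½kδ² − Wδ − Wh = 0 → δ = (W + √(W² + 2kWh))/k
δ = (35.316 + √(1247.2 + 211951))/8.1989 = (35.316 + 461.73)/8.1989 = 60.624 mm

60.6 mm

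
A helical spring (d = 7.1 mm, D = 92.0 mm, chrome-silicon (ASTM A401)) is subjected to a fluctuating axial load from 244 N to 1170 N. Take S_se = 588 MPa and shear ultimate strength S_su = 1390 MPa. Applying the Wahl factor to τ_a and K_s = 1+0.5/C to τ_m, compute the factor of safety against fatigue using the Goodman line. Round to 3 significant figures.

1.09

C = D/d = 92.0/7.1 = 12.9577; K_W = (4C−1)/(4C−4)+0.615/C = 1.1102; K_s = 1+0.5/C = 1.0386
F_a = (F_max−F_min)/2 = 463 N; F_m = (F_max+F_min)/2 = 707 N
τ_a = K_W·8F_aD/(πd³) = 1.1102 × 303.06 = 336.46 MPa
τ_m = K_s·8F_mD/(πd³) = 1.0386 × 462.78 = 480.63 MPa
Goodman: 1/n_f = τ_a/S_se + τ_m/S_su = 336.46/588 + 480.63/1390 = 0.57220 + 0.34578 = 0.91798
n_f = 1/0.91798 = 1.089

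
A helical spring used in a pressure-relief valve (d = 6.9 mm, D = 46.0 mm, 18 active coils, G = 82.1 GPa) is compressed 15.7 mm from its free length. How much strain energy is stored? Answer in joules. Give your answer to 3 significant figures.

1.64 J

k = Gd⁴/(8D³N_a) = (82.1×10³)(6.9⁴)/(8·46.0³·18) = 13.277 N/mm
U = ½kδ² = 0.5 × 13.277 × 15.7² = 1636.3 N·mm = 1.6363 J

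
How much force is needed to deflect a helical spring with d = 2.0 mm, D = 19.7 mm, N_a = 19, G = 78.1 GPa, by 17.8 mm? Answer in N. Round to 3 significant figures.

19.1 N

k = Gd⁴/(8D³N_a) = (78.1×10³)(2.0⁴)/(8·19.7³·19) = 1.0753 N/mm
F = k·δ = 1.0753 × 17.8 = 19.14 N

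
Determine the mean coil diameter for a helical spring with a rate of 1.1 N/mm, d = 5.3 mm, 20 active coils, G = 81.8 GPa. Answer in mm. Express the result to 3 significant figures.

D = (Gd⁴/(8N_a·k))^(1/3) = (81.8×10³·5.3⁴/(8·20·1.1))^(1/3)
  = (366728)^(1/3) = 71.5783 mm

71.6 mm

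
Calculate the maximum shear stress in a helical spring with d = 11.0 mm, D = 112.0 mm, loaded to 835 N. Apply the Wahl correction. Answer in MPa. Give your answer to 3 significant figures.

Spring index C = D/d = 112.0/11.0 = 10.1818
K_W = (4C−1)/(4C−4) + 0.615/C = 39.727/36.727 + 0.0604 = 1.1421
τ₀ = 8FD/(πd³) = 8·835·112.0/(π·11.0³) = 748160/4181.5 = 178.92 MPa
τ_max = K·τ₀ = 1.1421 × 178.92 = 204.35 MPa

204 MPa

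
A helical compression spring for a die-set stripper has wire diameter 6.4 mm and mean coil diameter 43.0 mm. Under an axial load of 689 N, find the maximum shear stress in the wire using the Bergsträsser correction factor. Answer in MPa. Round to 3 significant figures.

Spring index C = D/d = 43.0/6.4 = 6.7188
K_B = (4C+2)/(4C−3) = 28.875/23.875 = 1.2094
τ₀ = 8FD/(πd³) = 8·689·43.0/(π·6.4³) = 237016/823.55 = 287.8 MPa
τ_max = K·τ₀ = 1.2094 × 287.8 = 348.07 MPa

348 MPa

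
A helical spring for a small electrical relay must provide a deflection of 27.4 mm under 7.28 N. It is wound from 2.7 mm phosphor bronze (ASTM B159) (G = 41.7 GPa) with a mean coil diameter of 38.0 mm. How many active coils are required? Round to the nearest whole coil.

19

Required rate k = F/δ = 7.28/27.4 = 0.26569 N/mm
N_a = Gd⁴/(8D³k) = (41.7×10³ × 2.7⁴)/(8 × 38.0³ × 0.26569)
    = 2.21611e+06 / 116633 = 19 → 19 coils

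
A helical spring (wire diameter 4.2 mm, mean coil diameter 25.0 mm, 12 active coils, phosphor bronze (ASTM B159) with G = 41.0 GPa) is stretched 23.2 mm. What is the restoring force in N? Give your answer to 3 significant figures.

197 N

k = Gd⁴/(8D³N_a) = (41.0×10³)(4.2⁴)/(8·25.0³·12) = 8.5053 N/mm
F = k·δ = 8.5053 × 23.2 = 197.32 N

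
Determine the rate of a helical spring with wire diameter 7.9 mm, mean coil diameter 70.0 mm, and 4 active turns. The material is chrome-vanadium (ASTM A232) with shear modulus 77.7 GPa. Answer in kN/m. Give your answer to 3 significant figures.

k = Gd⁴/(8D³N_a) = (77.7×10³ × 7.9⁴) / (8 × 70.0³ × 4)
  = 3.02642e+08 / 1.0976e+07 = 27.573 N/mm

27.6 kN/m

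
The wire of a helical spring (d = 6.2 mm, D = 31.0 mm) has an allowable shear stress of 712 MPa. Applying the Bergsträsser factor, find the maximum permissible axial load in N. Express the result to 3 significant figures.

1660 N

C = D/d = 31.0/6.2 = 5.0000
K_B = (4C+2)/(4C−3) = 22.000/17.000 = 1.2941
τ_max = K·8FD/(πd³) → F_max = τ_allow·πd³/(8DK)
F_max = 712·π·6.2³/(8·31.0·1.2941) = 5.331e+05/320.94 = 1661 N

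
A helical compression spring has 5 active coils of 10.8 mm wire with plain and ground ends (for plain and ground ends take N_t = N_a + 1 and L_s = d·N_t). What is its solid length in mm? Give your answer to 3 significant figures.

plain and ground ends: N_t = N_a + 1 = 5 + 1 = 6
L_s = d·N_t = 10.8 × 6 = 64.8 mm

64.8 mm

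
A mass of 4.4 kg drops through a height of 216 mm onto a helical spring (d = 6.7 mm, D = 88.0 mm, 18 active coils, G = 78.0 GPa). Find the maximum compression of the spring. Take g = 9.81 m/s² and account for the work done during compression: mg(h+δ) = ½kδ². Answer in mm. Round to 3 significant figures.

138 mm

k = Gd⁴/(8D³N_a) = (78.0×10³)(6.7⁴)/(8·88.0³·18) = 1.6017 N/mm
W = mg = 4.4 × 9.81 = 43.164 N
½kδ² − Wδ − Wh = 0 → δ = (W + √(W² + 2kWh))/k
δ = (43.164 + √(1863.1 + 29866.8))/1.6017 = (43.164 + 178.13)/1.6017 = 138.16 mm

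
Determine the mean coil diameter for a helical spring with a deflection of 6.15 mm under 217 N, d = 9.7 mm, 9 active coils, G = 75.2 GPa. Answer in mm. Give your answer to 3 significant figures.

Required rate k = F/δ = 217/6.15 = 35.285 N/mm
D = (Gd⁴/(8N_a·k))^(1/3) = (75.2×10³·9.7⁴/(8·9·35.285))^(1/3)
  = (262052)^(1/3) = 63.9925 mm

64.0 mm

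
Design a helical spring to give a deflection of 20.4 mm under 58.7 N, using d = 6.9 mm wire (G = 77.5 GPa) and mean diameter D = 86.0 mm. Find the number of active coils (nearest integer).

Required rate k = F/δ = 58.7/20.4 = 2.8775 N/mm
N_a = Gd⁴/(8D³k) = (77.5×10³ × 6.9⁴)/(8 × 86.0³ × 2.8775)
    = 1.7567e+08 / 1.46418e+07 = 12 → 12 coils

12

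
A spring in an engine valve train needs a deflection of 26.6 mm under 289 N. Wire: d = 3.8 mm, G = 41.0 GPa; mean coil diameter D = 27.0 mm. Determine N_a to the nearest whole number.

5

Required rate k = F/δ = 289/26.6 = 10.865 N/mm
N_a = Gd⁴/(8D³k) = (41.0×10³ × 3.8⁴)/(8 × 27.0³ × 10.865)
    = 8.54906e+06 / 1.71079e+06 = 4.997 → 5 coils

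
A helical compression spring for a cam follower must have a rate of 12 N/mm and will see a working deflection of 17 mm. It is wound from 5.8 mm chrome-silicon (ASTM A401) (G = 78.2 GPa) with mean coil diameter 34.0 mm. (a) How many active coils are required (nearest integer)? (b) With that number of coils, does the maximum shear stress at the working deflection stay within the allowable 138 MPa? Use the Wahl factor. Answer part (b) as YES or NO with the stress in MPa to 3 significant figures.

(a) 23 coils; (b) YES, τ_max = 116 MPa

N_a = Gd⁴/(8D³k) = (78.2×10³)(5.8⁴)/(8·34.0³·12) = 23.45 → N_a = 23
Actual rate k = Gd⁴/(8D³·23) = 12.237 N/mm
Working load F = kδ = 12.237·17 = 208.02 N
C = 34.0/5.8 = 5.8621; K_W = (4C−1)/(4C−4)+0.615/C = 1.2592
τ_max = K_W·8FD/(πd³) = 1.2592·92.31 = 116.23 MPa
τ_max ≤ 138 MPa → acceptable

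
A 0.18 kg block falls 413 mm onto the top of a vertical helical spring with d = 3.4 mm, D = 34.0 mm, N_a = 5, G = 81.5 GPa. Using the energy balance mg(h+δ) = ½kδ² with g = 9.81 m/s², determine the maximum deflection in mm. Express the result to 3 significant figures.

k = Gd⁴/(8D³N_a) = (81.5×10³)(3.4⁴)/(8·34.0³·5) = 6.9275 N/mm
W = mg = 0.18 × 9.81 = 1.7658 N
½kδ² − Wδ − Wh = 0 → δ = (W + √(W² + 2kWh))/k
δ = (1.7658 + √(3.118 + 10104.1))/6.9275 = (1.7658 + 100.53)/6.9275 = 14.767 mm

14.8 mm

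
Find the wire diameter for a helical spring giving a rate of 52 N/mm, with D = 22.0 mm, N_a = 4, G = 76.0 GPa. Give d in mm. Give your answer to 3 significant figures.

3.91 mm

d = (8D³N_a·k / G)^(1/4) = (8·22.0³·4·52 / (76.0×10³))^0.25
  = (233.14)^0.25 = 3.9075 mm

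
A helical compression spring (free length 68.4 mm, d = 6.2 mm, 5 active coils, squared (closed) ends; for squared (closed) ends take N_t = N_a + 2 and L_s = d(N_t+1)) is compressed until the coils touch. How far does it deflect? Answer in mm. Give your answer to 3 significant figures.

N_t = 7; L_s = 6.2·8 = 49.6 mm
δ_solid = L₀ − L_s = 68.4 − 49.6 = 18.8 mm

18.8 mm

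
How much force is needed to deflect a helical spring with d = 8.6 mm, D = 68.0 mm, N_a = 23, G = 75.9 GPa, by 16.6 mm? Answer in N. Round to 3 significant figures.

k = Gd⁴/(8D³N_a) = (75.9×10³)(8.6⁴)/(8·68.0³·23) = 7.1761 N/mm
F = k·δ = 7.1761 × 16.6 = 119.12 N

119 N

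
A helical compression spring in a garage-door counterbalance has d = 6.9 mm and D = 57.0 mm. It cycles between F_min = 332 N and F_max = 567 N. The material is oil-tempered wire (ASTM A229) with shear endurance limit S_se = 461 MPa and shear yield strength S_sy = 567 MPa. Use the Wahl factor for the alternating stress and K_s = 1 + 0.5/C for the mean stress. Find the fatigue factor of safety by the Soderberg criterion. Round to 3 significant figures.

C = D/d = 57.0/6.9 = 8.2609; K_W = (4C−1)/(4C−4)+0.615/C = 1.1777; K_s = 1+0.5/C = 1.0605
F_a = (F_max−F_min)/2 = 117.5 N; F_m = (F_max+F_min)/2 = 449.5 N
τ_a = K_W·8F_aD/(πd³) = 1.1777 × 51.917 = 61.144 MPa
τ_m = K_s·8F_mD/(πd³) = 1.0605 × 198.61 = 210.63 MPa
Soderberg: 1/n_f = τ_a/S_se + τ_m/S_sy = 61.144/461 + 210.63/567 = 0.13263 + 0.37148 = 0.50411
n_f = 1/0.50411 = 1.984

1.98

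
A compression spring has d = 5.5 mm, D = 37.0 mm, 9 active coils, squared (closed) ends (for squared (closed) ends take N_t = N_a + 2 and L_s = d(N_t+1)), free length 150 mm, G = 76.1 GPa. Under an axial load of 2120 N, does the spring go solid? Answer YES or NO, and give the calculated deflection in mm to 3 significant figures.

k = Gd⁴/(8D³N_a) = (76.1×10³)(5.5⁴)/(8·37.0³·9) = 19.094 N/mm
N_t = 11; L_s = 5.5·12 = 66 mm; δ_solid = L₀ − L_s = 150 − 66 = 84 mm
δ = F/k = 2120/19.094 = 111.03 mm
δ ≥ δ_solid → spring goes solid

YES, δ = 111 mm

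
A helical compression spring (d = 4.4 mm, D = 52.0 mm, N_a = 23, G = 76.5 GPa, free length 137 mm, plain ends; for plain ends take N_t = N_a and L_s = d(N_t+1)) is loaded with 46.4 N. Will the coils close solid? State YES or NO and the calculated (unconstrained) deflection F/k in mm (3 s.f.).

YES, δ = 41.9 mm

k = Gd⁴/(8D³N_a) = (76.5×10³)(4.4⁴)/(8·52.0³·23) = 1.1083 N/mm
N_t = 23; L_s = 4.4·24 = 105.6 mm; δ_solid = L₀ − L_s = 137 − 105.6 = 31.4 mm
δ = F/k = 46.4/1.1083 = 41.867 mm
δ ≥ δ_solid → spring goes solid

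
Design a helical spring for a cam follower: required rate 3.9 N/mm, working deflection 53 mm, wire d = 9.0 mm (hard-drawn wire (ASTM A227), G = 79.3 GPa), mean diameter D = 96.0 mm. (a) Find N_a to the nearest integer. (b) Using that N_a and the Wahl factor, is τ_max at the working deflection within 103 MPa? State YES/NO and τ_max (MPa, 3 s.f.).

(a) 19 coils; (b) YES, τ_max = 78.1 MPa

N_a = Gd⁴/(8D³k) = (79.3×10³)(9.0⁴)/(8·96.0³·3.9) = 18.85 → N_a = 19
Actual rate k = Gd⁴/(8D³·19) = 3.8689 N/mm
Working load F = kδ = 3.8689·53 = 205.05 N
C = 96.0/9.0 = 10.6667; K_W = (4C−1)/(4C−4)+0.615/C = 1.1352
τ_max = K_W·8FD/(πd³) = 1.1352·68.762 = 78.061 MPa
τ_max ≤ 103 MPa → acceptable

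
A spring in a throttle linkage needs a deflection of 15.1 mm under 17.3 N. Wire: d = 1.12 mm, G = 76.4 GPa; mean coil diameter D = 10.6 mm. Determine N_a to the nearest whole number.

11

Required rate k = F/δ = 17.3/15.1 = 1.1457 N/mm
N_a = Gd⁴/(8D³k) = (76.4×10³ × 1.12⁴)/(8 × 10.6³ × 1.1457)
    = 120217 / 10916.3 = 11.01 → 11 coils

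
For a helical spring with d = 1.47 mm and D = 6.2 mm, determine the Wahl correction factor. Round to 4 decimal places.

1.3789

C = D/d = 6.2/1.47 = 4.2177
K_W = (4C−1)/(4C−4) + 0.615/C = 15.871/12.871 + 0.1458 = 1.3789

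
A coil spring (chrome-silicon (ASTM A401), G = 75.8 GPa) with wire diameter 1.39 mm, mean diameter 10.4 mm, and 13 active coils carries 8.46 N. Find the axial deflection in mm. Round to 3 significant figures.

k = Gd⁴/(8D³N_a) = (75.8×10³)(1.39⁴)/(8·10.4³·13) = 2.4188 N/mm
δ = F/k = 8.46 / 2.4188 = 3.4976 mm

3.50 mm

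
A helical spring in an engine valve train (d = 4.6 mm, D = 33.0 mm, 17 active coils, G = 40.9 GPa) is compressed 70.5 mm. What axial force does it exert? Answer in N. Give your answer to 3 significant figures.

264 N

k = Gd⁴/(8D³N_a) = (40.9×10³)(4.6⁴)/(8·33.0³·17) = 3.7469 N/mm
F = k·δ = 3.7469 × 70.5 = 264.16 N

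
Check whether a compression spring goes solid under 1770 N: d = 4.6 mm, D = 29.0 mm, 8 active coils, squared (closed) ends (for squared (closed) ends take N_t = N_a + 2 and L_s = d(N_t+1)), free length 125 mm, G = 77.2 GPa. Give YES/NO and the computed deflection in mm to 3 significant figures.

k = Gd⁴/(8D³N_a) = (77.2×10³)(4.6⁴)/(8·29.0³·8) = 22.145 N/mm
N_t = 10; L_s = 4.6·11 = 50.6 mm; δ_solid = L₀ − L_s = 125 − 50.6 = 74.4 mm
δ = F/k = 1770/22.145 = 79.928 mm
δ ≥ δ_solid → spring goes solid

YES, δ = 79.9 mm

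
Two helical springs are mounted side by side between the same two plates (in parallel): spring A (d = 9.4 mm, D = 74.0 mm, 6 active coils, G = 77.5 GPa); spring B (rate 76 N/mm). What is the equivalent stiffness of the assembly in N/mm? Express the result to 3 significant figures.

107 N/mm

k_A = Gd⁴/(8D³N_a) = (77.5×10³)(9.4⁴)/(8·74.0³·6) = 31.108 N/mm
Parallel: k_eq = 31.108 + 76 = 107.11 N/mm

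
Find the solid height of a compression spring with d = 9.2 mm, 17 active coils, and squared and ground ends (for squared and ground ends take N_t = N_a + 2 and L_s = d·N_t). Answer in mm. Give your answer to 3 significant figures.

175 mm

squared and ground ends: N_t = N_a + 2 = 17 + 2 = 19
L_s = d·N_t = 9.2 × 19 = 174.8 mm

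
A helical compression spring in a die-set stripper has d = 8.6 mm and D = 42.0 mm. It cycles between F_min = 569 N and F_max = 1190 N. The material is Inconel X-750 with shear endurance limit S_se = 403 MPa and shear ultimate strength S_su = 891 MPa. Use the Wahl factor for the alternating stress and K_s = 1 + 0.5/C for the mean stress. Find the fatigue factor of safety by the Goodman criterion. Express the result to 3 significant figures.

2.83

C = D/d = 42.0/8.6 = 4.8837; K_W = (4C−1)/(4C−4)+0.615/C = 1.3190; K_s = 1+0.5/C = 1.1024
F_a = (F_max−F_min)/2 = 310.5 N; F_m = (F_max+F_min)/2 = 879.5 N
τ_a = K_W·8F_aD/(πd³) = 1.3190 × 52.21 = 68.868 MPa
τ_m = K_s·8F_mD/(πd³) = 1.1024 × 147.89 = 163.03 MPa
Goodman: 1/n_f = τ_a/S_se + τ_m/S_su = 68.868/403 + 163.03/891 = 0.17089 + 0.18297 = 0.35386
n_f = 1/0.35386 = 2.826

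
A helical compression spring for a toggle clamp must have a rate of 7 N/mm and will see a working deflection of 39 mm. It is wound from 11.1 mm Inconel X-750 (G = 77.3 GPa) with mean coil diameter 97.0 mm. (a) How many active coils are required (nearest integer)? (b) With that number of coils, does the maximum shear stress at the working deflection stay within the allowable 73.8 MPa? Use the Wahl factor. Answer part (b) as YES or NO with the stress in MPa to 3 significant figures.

N_a = Gd⁴/(8D³k) = (77.3×10³)(11.1⁴)/(8·97.0³·7) = 22.96 → N_a = 23
Actual rate k = Gd⁴/(8D³·23) = 6.9878 N/mm
Working load F = kδ = 6.9878·39 = 272.52 N
C = 97.0/11.1 = 8.7387; K_W = (4C−1)/(4C−4)+0.615/C = 1.1673
τ_max = K_W·8FD/(πd³) = 1.1673·49.22 = 57.455 MPa
τ_max ≤ 73.8 MPa → acceptable

(a) 23 coils; (b) YES, τ_max = 57.5 MPa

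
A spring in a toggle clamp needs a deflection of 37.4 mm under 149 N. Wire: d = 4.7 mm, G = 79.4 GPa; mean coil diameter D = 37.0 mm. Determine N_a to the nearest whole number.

24

Required rate k = F/δ = 149/37.4 = 3.984 N/mm
N_a = Gd⁴/(8D³k) = (79.4×10³ × 4.7⁴)/(8 × 37.0³ × 3.984)
    = 3.87447e+07 / 1.6144e+06 = 24 → 24 coils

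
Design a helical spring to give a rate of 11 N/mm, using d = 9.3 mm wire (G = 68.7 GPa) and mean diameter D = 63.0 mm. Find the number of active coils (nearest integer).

N_a = Gd⁴/(8D³k) = (68.7×10³ × 9.3⁴)/(8 × 63.0³ × 11)
    = 5.13912e+08 / 2.20041e+07 = 23.36 → 23 coils

23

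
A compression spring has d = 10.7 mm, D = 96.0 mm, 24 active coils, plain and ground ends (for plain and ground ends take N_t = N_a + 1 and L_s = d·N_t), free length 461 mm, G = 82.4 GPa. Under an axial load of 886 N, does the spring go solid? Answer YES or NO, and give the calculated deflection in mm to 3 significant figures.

NO, δ = 139 mm

k = Gd⁴/(8D³N_a) = (82.4×10³)(10.7⁴)/(8·96.0³·24) = 6.3584 N/mm
N_t = 25; L_s = 10.7·25 = 267.5 mm; δ_solid = L₀ − L_s = 461 − 267.5 = 193.5 mm
δ = F/k = 886/6.3584 = 139.34 mm
δ < δ_solid → spring does not go solid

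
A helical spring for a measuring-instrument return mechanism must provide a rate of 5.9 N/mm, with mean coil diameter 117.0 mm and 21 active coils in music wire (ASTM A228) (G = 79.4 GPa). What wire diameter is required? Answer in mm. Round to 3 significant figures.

11.9 mm

d = (8D³N_a·k / G)^(1/4) = (8·117.0³·21·5.9 / (79.4×10³))^0.25
  = (19994)^0.25 = 11.8912 mm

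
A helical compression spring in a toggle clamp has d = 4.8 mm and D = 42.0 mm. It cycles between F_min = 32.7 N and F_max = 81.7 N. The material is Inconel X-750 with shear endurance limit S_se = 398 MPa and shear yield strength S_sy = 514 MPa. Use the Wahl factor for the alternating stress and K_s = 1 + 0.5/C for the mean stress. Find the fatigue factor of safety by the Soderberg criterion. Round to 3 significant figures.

5.46

C = D/d = 42.0/4.8 = 8.7500; K_W = (4C−1)/(4C−4)+0.615/C = 1.1671; K_s = 1+0.5/C = 1.0571
F_a = (F_max−F_min)/2 = 24.5 N; F_m = (F_max+F_min)/2 = 57.2 N
τ_a = K_W·8F_aD/(πd³) = 1.1671 × 23.694 = 27.652 MPa
τ_m = K_s·8F_mD/(πd³) = 1.0571 × 55.317 = 58.478 MPa
Soderberg: 1/n_f = τ_a/S_se + τ_m/S_sy = 27.652/398 + 58.478/514 = 0.06948 + 0.11377 = 0.18325
n_f = 1/0.18325 = 5.457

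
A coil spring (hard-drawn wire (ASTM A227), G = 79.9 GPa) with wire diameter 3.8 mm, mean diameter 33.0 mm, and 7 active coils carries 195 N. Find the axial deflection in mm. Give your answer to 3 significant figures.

k = Gd⁴/(8D³N_a) = (79.9×10³)(3.8⁴)/(8·33.0³·7) = 8.2785 N/mm
δ = F/k = 195 / 8.2785 = 23.555 mm

23.6 mm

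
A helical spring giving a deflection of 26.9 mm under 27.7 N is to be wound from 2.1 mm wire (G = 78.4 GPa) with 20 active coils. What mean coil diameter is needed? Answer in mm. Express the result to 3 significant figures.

21.0 mm

Required rate k = F/δ = 27.7/26.9 = 1.0297 N/mm
D = (Gd⁴/(8N_a·k))^(1/3) = (78.4×10³·2.1⁴/(8·20·1.0297))^(1/3)
  = (9254.35)^(1/3) = 20.9950 mm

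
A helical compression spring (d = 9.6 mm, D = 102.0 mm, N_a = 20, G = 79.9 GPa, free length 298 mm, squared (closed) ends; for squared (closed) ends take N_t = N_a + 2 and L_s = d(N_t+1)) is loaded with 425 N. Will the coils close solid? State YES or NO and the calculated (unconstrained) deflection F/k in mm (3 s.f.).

k = Gd⁴/(8D³N_a) = (79.9×10³)(9.6⁴)/(8·102.0³·20) = 3.9968 N/mm
N_t = 22; L_s = 9.6·23 = 220.8 mm; δ_solid = L₀ − L_s = 298 − 220.8 = 77.2 mm
δ = F/k = 425/3.9968 = 106.34 mm
δ ≥ δ_solid → spring goes solid

YES, δ = 106 mm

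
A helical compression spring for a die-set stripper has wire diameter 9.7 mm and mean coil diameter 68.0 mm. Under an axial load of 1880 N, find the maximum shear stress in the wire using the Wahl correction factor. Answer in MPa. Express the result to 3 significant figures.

Spring index C = D/d = 68.0/9.7 = 7.0103
K_W = (4C−1)/(4C−4) + 0.615/C = 27.041/24.041 + 0.0877 = 1.2125
τ₀ = 8FD/(πd³) = 8·1880·68.0/(π·9.7³) = 1.02272e+06/2867.2 = 356.69 MPa
τ_max = K·τ₀ = 1.2125 × 356.69 = 432.49 MPa

432 MPa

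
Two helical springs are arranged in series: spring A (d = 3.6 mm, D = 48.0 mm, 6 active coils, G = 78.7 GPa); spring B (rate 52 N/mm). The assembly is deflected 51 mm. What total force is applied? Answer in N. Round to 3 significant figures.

k_A = Gd⁴/(8D³N_a) = (78.7×10³)(3.6⁴)/(8·48.0³·6) = 2.4901 N/mm
Series: 1/k_eq = 1/2.4901 + 1/52 = 0.42082; k_eq = 2.3763 N/mm
F = k_eq·δ = 2.3763·51 = 121.19 N

121 N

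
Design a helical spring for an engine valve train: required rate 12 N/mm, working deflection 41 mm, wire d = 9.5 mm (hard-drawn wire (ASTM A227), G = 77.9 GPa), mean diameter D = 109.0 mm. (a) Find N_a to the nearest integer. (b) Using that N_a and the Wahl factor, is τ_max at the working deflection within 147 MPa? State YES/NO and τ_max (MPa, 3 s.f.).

(a) 5 coils; (b) NO, τ_max = 183 MPa

N_a = Gd⁴/(8D³k) = (77.9×10³)(9.5⁴)/(8·109.0³·12) = 5.104 → N_a = 5
Actual rate k = Gd⁴/(8D³·5) = 12.249 N/mm
Working load F = kδ = 12.249·41 = 502.2 N
C = 109.0/9.5 = 11.4737; K_W = (4C−1)/(4C−4)+0.615/C = 1.1252
τ_max = K_W·8FD/(πd³) = 1.1252·162.58 = 182.94 MPa
τ_max > 147 MPa → exceeds allowable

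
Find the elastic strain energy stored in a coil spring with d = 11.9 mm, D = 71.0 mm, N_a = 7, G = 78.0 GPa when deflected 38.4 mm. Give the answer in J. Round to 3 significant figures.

57.5 J

k = Gd⁴/(8D³N_a) = (78.0×10³)(11.9⁴)/(8·71.0³·7) = 78.04 N/mm
U = ½kδ² = 0.5 × 78.04 × 38.4² = 57538 N·mm = 57.538 J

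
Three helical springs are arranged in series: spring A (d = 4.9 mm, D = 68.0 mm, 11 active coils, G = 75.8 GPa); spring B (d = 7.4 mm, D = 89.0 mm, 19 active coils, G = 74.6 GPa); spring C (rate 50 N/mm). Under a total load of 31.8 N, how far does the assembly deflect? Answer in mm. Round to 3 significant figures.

36.0 mm

k_A = Gd⁴/(8D³N_a) = (75.8×10³)(4.9⁴)/(8·68.0³·11) = 1.5792 N/mm
k_B = Gd⁴/(8D³N_a) = (74.6×10³)(7.4⁴)/(8·89.0³·19) = 2.0876 N/mm
Series: 1/k_eq = 1/1.5792 + 1/2.0876 + 1/50 = 1.1322; k_eq = 0.88321 N/mm
δ = F/k_eq = 31.8/0.88321 = 36.005 mm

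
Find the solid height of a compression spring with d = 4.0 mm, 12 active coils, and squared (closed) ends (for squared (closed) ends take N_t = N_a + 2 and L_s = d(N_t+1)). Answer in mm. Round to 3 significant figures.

60.0 mm

squared (closed) ends: N_t = N_a + 2 = 12 + 2 = 14
L_s = d·(N_t+1) = 4.0 × 15 = 60 mm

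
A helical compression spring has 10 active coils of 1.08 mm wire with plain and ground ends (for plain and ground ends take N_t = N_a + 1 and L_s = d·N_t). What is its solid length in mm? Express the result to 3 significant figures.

plain and ground ends: N_t = N_a + 1 = 10 + 1 = 11
L_s = d·N_t = 1.08 × 11 = 11.88 mm

11.9 mm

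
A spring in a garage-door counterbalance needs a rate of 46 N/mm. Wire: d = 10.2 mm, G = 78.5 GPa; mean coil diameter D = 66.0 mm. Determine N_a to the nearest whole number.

8

N_a = Gd⁴/(8D³k) = (78.5×10³ × 10.2⁴)/(8 × 66.0³ × 46)
    = 8.49709e+08 / 1.05799e+08 = 8.031 → 8 coils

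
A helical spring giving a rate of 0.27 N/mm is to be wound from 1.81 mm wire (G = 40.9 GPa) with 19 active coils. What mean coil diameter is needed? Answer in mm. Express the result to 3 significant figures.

22.0 mm

D = (Gd⁴/(8N_a·k))^(1/3) = (40.9×10³·1.81⁴/(8·19·0.27))^(1/3)
  = (10696.2)^(1/3) = 22.0332 mm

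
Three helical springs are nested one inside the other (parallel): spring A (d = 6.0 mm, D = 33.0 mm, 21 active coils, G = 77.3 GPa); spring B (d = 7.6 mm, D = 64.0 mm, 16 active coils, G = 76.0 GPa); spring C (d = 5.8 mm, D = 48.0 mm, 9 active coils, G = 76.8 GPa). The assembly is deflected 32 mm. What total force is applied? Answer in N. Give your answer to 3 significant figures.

k_A = Gd⁴/(8D³N_a) = (77.3×10³)(6.0⁴)/(8·33.0³·21) = 16.593 N/mm
k_B = Gd⁴/(8D³N_a) = (76.0×10³)(7.6⁴)/(8·64.0³·16) = 7.5565 N/mm
k_C = Gd⁴/(8D³N_a) = (76.8×10³)(5.8⁴)/(8·48.0³·9) = 10.915 N/mm
Parallel: k_eq = 16.593 + 7.5565 + 10.915 = 35.065 N/mm
F = k_eq·δ = 35.065·32 = 1122.1 N

1120 N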